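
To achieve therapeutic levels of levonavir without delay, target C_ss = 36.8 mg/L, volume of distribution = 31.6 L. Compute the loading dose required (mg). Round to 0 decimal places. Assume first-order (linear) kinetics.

1163 mg

LD = Css × Vd = 36.8 × 31.6 = 1163 mg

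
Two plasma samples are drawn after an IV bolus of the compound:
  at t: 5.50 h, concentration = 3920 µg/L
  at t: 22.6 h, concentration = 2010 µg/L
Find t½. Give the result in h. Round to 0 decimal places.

18 h

k = ln(C₁/C₂) / (t₂ − t₁) = ln(3920/2010) / (22.6 − 5.50)
  = 0.6680 / 17.10 = 0.03906 h⁻¹
t½ = ln2 / k = 0.693147 / 0.03906 = 17.75 h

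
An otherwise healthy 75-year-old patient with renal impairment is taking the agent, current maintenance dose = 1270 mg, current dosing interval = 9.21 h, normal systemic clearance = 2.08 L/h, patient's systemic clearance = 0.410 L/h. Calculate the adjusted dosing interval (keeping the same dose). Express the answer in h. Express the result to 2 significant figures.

To keep the same average steady-state level, dosing rate must scale with clearance.
CL ratio = 0.410 / 2.08 = 0.1971
New interval (same dose) = 9.21 / 0.1971 = 46.73 h

47 h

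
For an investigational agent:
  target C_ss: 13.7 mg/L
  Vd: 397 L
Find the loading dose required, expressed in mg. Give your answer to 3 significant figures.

5440 mg

LD = Css × Vd = 13.7 × 397 = 5439 mg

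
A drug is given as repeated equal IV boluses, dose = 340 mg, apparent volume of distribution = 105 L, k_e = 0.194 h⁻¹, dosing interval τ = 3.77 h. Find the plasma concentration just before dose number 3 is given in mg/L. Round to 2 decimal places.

C₀ per dose = Dose / Vd = 340 / 105 = 3.238 mg/L
Fraction remaining after one interval: r = e^(−kτ) = e^(−0.1940 × 3.77) = 0.4812
Before dose 3, 2 doses have been given (aged 1τ, 2τ).
C_trough = C₀ × (r + r²) = 3.238 × (0.4812 + 0.2316) = 2.308 mg/L

2.31 mg/L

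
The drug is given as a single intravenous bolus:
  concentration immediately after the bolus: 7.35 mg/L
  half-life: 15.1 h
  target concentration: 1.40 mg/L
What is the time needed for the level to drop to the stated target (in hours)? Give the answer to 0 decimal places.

k = ln2 / t½ = 0.693147 / 15.1 = 0.04590 h⁻¹
t = ln(C₀ / C) / k = ln(7.350 / 1.40) / 0.04590
  = ln(5.250) / 0.04590 = 1.658 / 0.04590 = 36.12 h

36 h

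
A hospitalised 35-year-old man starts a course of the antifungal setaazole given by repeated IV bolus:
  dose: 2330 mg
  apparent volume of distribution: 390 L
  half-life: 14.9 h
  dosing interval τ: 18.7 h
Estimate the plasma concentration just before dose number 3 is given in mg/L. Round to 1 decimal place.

C₀ per dose = Dose / Vd = 2330 / 390 = 5.974 mg/L
k = ln2 / t½ = 0.693147 / 14.9 = 0.04652 h⁻¹
Fraction remaining after one interval: r = e^(−kτ) = e^(−0.04652 × 18.7) = 0.4190
Before dose 3, 2 doses have been given (aged 1τ, 2τ).
C_trough = C₀ × (r + r²) = 5.974 × (0.4190 + 0.1756) = 3.552 mg/L

3.6 mg/L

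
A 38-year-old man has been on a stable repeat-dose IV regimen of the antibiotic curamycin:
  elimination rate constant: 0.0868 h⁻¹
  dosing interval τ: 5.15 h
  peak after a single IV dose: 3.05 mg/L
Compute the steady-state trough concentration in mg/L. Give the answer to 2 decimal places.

5.41 mg/L

e^(−kτ) = e^(−0.08680 × 5.15) = 0.6395
Accumulation ratio R = 1 / (1 − e^(−kτ)) = 1 / (1 − 0.6395) = 2.774
Steady-state trough = C₀ × R × e^(−kτ) = 3.05 × 2.774 × 0.6395 = 5.411 mg/L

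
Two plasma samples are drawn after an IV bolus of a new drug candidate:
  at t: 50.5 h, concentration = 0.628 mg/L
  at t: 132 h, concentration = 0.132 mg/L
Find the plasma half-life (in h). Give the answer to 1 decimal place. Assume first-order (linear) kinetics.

36.2 h

k = ln(C₁/C₂) / (t₂ − t₁) = ln(0.628/0.132) / (132 − 50.5)
  = 1.560 / 81.50 = 0.01914 h⁻¹
t½ = ln2 / k = 0.693147 / 0.01914 = 36.21 h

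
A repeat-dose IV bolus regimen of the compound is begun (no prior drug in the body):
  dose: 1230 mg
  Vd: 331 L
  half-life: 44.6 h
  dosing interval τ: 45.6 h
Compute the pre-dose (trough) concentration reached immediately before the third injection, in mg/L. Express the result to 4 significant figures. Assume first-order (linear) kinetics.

2.730 mg/L

C₀ per dose = Dose / Vd = 1230 / 331 = 3.716 mg/L
k = ln2 / t½ = 0.693147 / 44.6 = 0.01554 h⁻¹
Fraction remaining after one interval: r = e^(−kτ) = e^(−0.01554 × 45.6) = 0.4923
Before dose 3, 2 doses have been given (aged 1τ, 2τ).
C_trough = C₀ × (r + r²) = 3.716 × (0.4923 + 0.2424) = 2.730 mg/L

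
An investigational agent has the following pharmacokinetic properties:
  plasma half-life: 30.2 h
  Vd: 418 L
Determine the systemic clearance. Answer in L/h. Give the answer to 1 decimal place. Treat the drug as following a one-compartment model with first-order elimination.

9.6 L/h

k = ln2 / t½ = 0.693147 / 30.2 = 0.02295 h⁻¹
CL = k × Vd = 0.02295 × 418 = 9.593 L/h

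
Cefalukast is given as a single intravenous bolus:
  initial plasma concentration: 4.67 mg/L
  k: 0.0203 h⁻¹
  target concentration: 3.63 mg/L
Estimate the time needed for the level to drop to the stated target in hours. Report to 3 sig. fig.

12.4 h

t = ln(C₀ / C) / k = ln(4.670 / 3.63) / 0.02030
  = ln(1.287) / 0.02030 = 0.2523 / 0.02030 = 12.43 h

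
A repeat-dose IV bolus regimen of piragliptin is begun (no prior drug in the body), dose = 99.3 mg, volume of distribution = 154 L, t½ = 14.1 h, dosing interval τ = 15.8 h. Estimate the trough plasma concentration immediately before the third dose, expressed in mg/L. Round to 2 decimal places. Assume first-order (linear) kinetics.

C₀ per dose = Dose / Vd = 99.3 / 154 = 0.6448 mg/L
k = ln2 / t½ = 0.693147 / 14.1 = 0.04916 h⁻¹
Fraction remaining after one interval: r = e^(−kτ) = e^(−0.04916 × 15.8) = 0.4599
Before dose 3, 2 doses have been given (aged 1τ, 2τ).
C_trough = C₀ × (r + r²) = 0.6448 × (0.4599 + 0.2115) = 0.4329 mg/L

0.43 mg/L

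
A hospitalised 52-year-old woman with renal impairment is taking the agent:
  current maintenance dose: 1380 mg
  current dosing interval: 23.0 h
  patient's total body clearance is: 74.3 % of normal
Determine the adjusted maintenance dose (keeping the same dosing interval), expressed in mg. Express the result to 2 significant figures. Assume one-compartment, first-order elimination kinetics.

1000 mg

To keep the same average steady-state level, dosing rate must scale with clearance.
CL ratio = 74.3 / 100 = 0.7430
New dose (same interval) = 1380 × 0.7430 = 1025 mg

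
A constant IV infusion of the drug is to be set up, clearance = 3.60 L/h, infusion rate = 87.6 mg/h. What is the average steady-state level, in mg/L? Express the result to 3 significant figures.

24.3 mg/L

At steady state Css = R₀ / CL = 87.6 / 3.600 = 24.33 mg/L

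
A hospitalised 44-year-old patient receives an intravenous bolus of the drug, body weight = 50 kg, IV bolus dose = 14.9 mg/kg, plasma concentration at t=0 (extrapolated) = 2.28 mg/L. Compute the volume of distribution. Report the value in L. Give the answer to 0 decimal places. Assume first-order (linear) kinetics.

327 L

Dose = 14.9 × 50 = 745.0 mg
Vd = Dose / C₀ = 745.0 / 2.28 = 326.8 L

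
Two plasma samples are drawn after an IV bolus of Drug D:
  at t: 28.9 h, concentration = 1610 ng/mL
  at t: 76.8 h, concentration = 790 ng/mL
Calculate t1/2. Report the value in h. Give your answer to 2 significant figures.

47 h

k = ln(C₁/C₂) / (t₂ − t₁) = ln(1610/790) / (76.8 − 28.9)
  = 0.7120 / 47.90 = 0.01486 h⁻¹
t½ = ln2 / k = 0.693147 / 0.01486 = 46.65 h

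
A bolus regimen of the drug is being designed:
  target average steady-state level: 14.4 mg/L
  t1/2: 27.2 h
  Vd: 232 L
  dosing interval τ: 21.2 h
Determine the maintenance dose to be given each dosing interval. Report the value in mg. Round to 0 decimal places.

1805 mg

k = ln2 / t½ = 0.693147 / 27.2 = 0.02548 h⁻¹
CL = k × Vd = 0.02548 × 232 = 5.911 L/h
At steady state, Dose/τ = Css × CL.
Dose = Css × CL × τ = 14.4 × 5.911 × 21.2 = 1805 mg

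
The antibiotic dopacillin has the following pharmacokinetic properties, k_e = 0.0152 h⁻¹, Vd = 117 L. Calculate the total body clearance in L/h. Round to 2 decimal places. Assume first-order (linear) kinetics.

1.78 L/h

CL = k × Vd = 0.0152 × 117 = 1.778 L/h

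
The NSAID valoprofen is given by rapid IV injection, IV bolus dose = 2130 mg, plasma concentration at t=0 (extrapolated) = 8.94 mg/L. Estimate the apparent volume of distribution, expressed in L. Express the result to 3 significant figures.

238 L

Vd = Dose / C₀ = 2130 / 8.94 = 238.3 L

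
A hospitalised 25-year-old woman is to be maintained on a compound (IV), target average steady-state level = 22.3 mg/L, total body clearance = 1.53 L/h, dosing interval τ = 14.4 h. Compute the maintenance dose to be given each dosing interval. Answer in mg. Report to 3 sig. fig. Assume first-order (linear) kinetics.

At steady state, Dose/τ = Css × CL.
Dose = Css × CL × τ = 22.3 × 1.530 × 14.4 = 491.3 mg

491 mg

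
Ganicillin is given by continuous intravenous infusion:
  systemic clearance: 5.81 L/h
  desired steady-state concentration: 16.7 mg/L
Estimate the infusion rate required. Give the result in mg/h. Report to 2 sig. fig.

97 mg/h

At steady state, infusion rate R₀ = Css × CL = 16.7 × 5.810 = 97.03 mg/h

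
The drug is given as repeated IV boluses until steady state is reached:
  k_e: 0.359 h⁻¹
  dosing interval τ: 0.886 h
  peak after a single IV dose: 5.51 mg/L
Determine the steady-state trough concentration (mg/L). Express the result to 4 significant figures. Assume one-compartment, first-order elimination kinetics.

e^(−kτ) = e^(−0.3590 × 0.886) = 0.7275
Accumulation ratio R = 1 / (1 − e^(−kτ)) = 1 / (1 − 0.7275) = 3.670
Steady-state trough = C₀ × R × e^(−kτ) = 5.51 × 3.670 × 0.7275 = 14.71 mg/L

14.71 mg/L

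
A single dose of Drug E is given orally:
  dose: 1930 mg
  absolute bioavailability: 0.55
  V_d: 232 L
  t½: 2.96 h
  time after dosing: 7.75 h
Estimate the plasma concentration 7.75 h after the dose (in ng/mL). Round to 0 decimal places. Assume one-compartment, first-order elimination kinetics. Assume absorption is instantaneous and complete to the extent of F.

745 ng/mL

Amount reaching circulation = F × Dose = 0.55 × 1930 = 1062 mg
C₀ = F·Dose / Vd = 1062 / 232 = 4.578 mg/L
k = ln2 / t½ = 0.693147 / 2.96 = 0.2342 h⁻¹
C = C₀ · e^(−k·t) = 4.578 × e^(−0.2342 × 7.75)
  = 4.578 × 0.1628 = 0.7453 mg/L
Convert: 0.7453 mg/L × 1000 = 745.3 ng/mL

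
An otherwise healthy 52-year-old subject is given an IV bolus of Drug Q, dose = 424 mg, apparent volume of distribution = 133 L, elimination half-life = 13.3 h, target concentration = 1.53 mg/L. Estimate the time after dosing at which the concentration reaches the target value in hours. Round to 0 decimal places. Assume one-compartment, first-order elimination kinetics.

C₀ = Dose / Vd = 424.0 / 133 = 3.188 mg/L
k = ln2 / t½ = 0.693147 / 13.3 = 0.05212 h⁻¹
t = ln(C₀ / C) / k = ln(3.188 / 1.53) / 0.05212
  = ln(2.084) / 0.05212 = 0.7343 / 0.05212 = 14.09 h

14 h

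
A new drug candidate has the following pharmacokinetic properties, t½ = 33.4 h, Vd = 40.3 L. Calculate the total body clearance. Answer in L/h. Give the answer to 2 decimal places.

k = ln2 / t½ = 0.693147 / 33.4 = 0.02075 h⁻¹
CL = k × Vd = 0.02075 × 40.3 = 0.8362 L/h

0.84 L/h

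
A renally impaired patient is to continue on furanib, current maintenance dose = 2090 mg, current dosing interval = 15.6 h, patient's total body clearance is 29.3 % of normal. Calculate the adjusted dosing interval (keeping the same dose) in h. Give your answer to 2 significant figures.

53 h

To keep the same average steady-state level, dosing rate must scale with clearance.
CL ratio = 29.3 / 100 = 0.2930
New interval (same dose) = 15.6 / 0.2930 = 53.24 h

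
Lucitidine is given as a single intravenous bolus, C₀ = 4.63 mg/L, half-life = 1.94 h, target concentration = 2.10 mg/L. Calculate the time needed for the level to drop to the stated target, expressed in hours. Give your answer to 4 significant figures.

2.213 h

k = ln2 / t½ = 0.693147 / 1.94 = 0.3573 h⁻¹
t = ln(C₀ / C) / k = ln(4.630 / 2.10) / 0.3573
  = ln(2.205) / 0.3573 = 0.7907 / 0.3573 = 2.213 h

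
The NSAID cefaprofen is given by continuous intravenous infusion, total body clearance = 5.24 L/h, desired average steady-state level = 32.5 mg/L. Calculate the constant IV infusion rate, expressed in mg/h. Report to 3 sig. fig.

At steady state, infusion rate R₀ = Css × CL = 32.5 × 5.240 = 170.3 mg/h

170 mg/h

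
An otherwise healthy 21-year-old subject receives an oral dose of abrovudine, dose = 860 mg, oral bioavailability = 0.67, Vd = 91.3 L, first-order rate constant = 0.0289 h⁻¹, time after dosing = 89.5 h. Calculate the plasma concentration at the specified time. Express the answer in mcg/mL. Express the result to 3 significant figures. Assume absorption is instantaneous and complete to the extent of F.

Amount reaching circulation = F × Dose = 0.67 × 860.0 = 576.2 mg
C₀ = F·Dose / Vd = 576.2 / 91.3 = 6.311 mg/L
C = C₀ · e^(−k·t) = 6.311 × e^(−0.02890 × 89.5)
  = 6.311 × 0.07528 = 0.4751 mg/L
(0.4751 mg/L = 0.4751 mcg/mL)

0.475 mcg/mL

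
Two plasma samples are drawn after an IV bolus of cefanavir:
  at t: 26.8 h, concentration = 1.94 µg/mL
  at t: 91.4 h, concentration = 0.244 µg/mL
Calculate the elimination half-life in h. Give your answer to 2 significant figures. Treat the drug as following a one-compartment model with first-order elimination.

22 h

k = ln(C₁/C₂) / (t₂ − t₁) = ln(1.94/0.244) / (91.4 − 26.8)
  = 2.073 / 64.60 = 0.03209 h⁻¹
t½ = ln2 / k = 0.693147 / 0.03209 = 21.60 h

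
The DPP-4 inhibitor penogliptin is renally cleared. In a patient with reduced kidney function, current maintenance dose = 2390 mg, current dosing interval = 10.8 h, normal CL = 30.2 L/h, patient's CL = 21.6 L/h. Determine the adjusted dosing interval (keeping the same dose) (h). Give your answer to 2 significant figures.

To keep the same average steady-state level, dosing rate must scale with clearance.
CL ratio = 21.6 / 30.2 = 0.7152
New interval (same dose) = 10.8 / 0.7152 = 15.10 h

15 h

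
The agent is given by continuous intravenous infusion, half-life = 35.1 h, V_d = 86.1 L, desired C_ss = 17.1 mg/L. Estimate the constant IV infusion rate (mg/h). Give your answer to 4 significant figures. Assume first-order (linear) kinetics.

29.07 mg/h

k = ln2 / t½ = 0.693147 / 35.1 = 0.01975 h⁻¹
CL = k × Vd = 0.01975 × 86.1 = 1.700 L/h
At steady state, infusion rate R₀ = Css × CL = 17.1 × 1.700 = 29.07 mg/h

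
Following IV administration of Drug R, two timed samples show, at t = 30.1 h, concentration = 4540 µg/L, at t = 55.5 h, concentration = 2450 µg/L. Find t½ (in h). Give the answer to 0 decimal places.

k = ln(C₁/C₂) / (t₂ − t₁) = ln(4540/2450) / (55.5 − 30.1)
  = 0.6168 / 25.40 = 0.02428 h⁻¹
t½ = ln2 / k = 0.693147 / 0.02428 = 28.55 h

29 h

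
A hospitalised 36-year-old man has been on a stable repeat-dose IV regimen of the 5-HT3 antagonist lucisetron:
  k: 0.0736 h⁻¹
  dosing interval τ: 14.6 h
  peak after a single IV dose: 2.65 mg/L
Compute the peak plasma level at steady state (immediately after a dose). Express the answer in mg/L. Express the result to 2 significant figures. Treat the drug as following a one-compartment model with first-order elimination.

e^(−kτ) = e^(−0.07360 × 14.6) = 0.3414
Accumulation ratio R = 1 / (1 − e^(−kτ)) = 1 / (1 − 0.3414) = 1.518
Steady-state peak = C₀ × R = 2.65 × 1.518 = 4.023 mg/L

4.0 mg/L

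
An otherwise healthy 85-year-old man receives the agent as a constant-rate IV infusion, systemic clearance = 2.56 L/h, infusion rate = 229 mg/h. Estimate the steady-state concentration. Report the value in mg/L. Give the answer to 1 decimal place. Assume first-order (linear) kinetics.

89.5 mg/L

At steady state Css = R₀ / CL = 229 / 2.560 = 89.45 mg/L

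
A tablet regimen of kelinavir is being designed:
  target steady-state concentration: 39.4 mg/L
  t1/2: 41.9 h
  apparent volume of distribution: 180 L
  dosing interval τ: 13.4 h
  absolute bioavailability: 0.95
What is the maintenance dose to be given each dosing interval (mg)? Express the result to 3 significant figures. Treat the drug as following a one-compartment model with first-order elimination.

1650 mg

k = ln2 / t½ = 0.693147 / 41.9 = 0.01654 h⁻¹
CL = k × Vd = 0.01654 × 180 = 2.977 L/h
At steady state, F × (Dose/τ) = Css × CL.
Dose = Css × CL × τ / F = 39.4 × 2.977 × 13.4 / 0.95 = 1654 mg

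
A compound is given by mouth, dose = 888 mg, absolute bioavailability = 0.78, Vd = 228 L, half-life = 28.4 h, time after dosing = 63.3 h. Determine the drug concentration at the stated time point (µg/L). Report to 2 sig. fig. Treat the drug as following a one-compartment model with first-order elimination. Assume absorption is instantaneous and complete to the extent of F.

650 µg/L

Amount reaching circulation = F × Dose = 0.78 × 888.0 = 692.6 mg
C₀ = F·Dose / Vd = 692.6 / 228 = 3.038 mg/L
k = ln2 / t½ = 0.693147 / 28.4 = 0.02441 h⁻¹
C = C₀ · e^(−k·t) = 3.038 × e^(−0.02441 × 63.3)
  = 3.038 × 0.2133 = 0.6480 mg/L
Convert: 0.6480 mg/L × 1000 = 648.0 µg/L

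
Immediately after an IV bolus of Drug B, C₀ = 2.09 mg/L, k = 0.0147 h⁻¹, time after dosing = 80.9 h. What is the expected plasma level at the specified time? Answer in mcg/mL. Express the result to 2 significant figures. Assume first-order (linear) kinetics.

0.64 mcg/mL

C = C₀ · e^(−k·t) = 2.090 × e^(−0.01470 × 80.9)
  = 2.090 × 0.3045 = 0.6364 mg/L
(0.6364 mg/L = 0.6364 mcg/mL)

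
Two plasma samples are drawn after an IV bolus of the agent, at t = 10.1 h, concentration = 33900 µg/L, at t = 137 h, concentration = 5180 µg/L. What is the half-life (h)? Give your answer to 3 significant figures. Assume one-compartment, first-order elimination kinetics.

46.8 h

k = ln(C₁/C₂) / (t₂ − t₁) = ln(33900/5180) / (137 − 10.1)
  = 1.879 / 126.9 = 0.01481 h⁻¹
t½ = ln2 / k = 0.693147 / 0.01481 = 46.80 h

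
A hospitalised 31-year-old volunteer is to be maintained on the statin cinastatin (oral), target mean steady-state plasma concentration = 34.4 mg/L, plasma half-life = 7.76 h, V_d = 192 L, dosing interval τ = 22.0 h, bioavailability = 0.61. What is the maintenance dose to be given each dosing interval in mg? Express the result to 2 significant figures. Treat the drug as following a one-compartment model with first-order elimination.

21000 mg

k = ln2 / t½ = 0.693147 / 7.76 = 0.08932 h⁻¹
CL = k × Vd = 0.08932 × 192 = 17.15 L/h
At steady state, F × (Dose/τ) = Css × CL.
Dose = Css × CL × τ / F = 34.4 × 17.15 × 22.0 / 0.61 = 21280 mg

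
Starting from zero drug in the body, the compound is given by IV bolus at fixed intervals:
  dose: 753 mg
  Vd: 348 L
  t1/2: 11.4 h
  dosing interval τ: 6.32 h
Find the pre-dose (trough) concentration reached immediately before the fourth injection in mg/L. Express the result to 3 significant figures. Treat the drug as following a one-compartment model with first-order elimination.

3.16 mg/L

C₀ per dose = Dose / Vd = 753 / 348 = 2.164 mg/L
k = ln2 / t½ = 0.693147 / 11.4 = 0.06080 h⁻¹
Fraction remaining after one interval: r = e^(−kτ) = e^(−0.06080 × 6.32) = 0.6810
Before dose 4, 3 doses have been given (aged 1τ, 2τ, 3τ).
C_trough = C₀ × (r + r² + … + r^3) = C₀ × r(1−r^3)/(1−r)
        = 2.164 × 0.6810 × (1 − 0.3158) / (1 − 0.6810) = 3.161 mg/L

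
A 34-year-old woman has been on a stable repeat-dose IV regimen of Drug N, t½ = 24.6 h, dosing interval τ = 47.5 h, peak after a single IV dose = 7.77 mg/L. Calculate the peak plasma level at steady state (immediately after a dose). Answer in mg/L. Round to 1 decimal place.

10.5 mg/L

k = ln2 / t½ = 0.693147 / 24.6 = 0.02818 h⁻¹
e^(−kτ) = e^(−0.02818 × 47.5) = 0.2622
Accumulation ratio R = 1 / (1 − e^(−kτ)) = 1 / (1 − 0.2622) = 1.355
Steady-state peak = C₀ × R = 7.77 × 1.355 = 10.53 mg/L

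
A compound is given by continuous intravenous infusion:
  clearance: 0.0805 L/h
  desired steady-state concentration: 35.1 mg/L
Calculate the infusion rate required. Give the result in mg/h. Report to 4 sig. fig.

At steady state, infusion rate R₀ = Css × CL = 35.1 × 0.08050 = 2.826 mg/h

2.826 mg/h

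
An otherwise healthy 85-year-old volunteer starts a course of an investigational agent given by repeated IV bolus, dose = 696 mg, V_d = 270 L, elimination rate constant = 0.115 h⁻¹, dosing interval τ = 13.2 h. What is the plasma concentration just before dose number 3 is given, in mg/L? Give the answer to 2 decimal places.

0.69 mg/L

C₀ per dose = Dose / Vd = 696 / 270 = 2.578 mg/L
Fraction remaining after one interval: r = e^(−kτ) = e^(−0.1150 × 13.2) = 0.2191
Before dose 3, 2 doses have been given (aged 1τ, 2τ).
C_trough = C₀ × (r + r²) = 2.578 × (0.2191 + 0.04800) = 0.6886 mg/L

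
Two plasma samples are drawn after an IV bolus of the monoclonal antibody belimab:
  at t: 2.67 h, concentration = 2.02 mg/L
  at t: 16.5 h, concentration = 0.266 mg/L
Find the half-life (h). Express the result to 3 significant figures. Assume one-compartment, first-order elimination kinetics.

k = ln(C₁/C₂) / (t₂ − t₁) = ln(2.02/0.266) / (16.5 − 2.67)
  = 2.027 / 13.83 = 0.1466 h⁻¹
t½ = ln2 / k = 0.693147 / 0.1466 = 4.728 h

4.73 h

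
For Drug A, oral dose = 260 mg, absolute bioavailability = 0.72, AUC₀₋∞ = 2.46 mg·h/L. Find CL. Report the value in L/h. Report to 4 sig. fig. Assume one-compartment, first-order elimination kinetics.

76.10 L/h

CL = F·Dose / AUC = 0.72 × 260 / 2.46 = 76.10 L/h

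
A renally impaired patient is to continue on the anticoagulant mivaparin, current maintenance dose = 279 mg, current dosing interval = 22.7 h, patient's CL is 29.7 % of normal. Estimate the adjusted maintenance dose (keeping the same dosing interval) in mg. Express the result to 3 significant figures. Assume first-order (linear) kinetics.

To keep the same average steady-state level, dosing rate must scale with clearance.
CL ratio = 29.7 / 100 = 0.2970
New dose (same interval) = 279 × 0.2970 = 82.86 mg

82.9 mg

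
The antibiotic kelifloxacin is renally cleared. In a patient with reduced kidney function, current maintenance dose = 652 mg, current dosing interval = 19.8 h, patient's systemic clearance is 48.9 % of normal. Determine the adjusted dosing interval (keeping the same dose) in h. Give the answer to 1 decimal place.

40.5 h

To keep the same average steady-state level, dosing rate must scale with clearance.
CL ratio = 48.9 / 100 = 0.4890
New interval (same dose) = 19.8 / 0.4890 = 40.49 h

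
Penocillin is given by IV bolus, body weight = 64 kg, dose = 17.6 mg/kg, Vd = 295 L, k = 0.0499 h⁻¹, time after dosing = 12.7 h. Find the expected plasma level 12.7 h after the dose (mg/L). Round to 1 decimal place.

Total dose = 17.6 × 64 = 1126 mg
C₀ = Dose / Vd = 1126 / 295 = 3.817 mg/L
C = C₀ · e^(−k·t) = 3.817 × e^(−0.04990 × 12.7)
  = 3.817 × 0.5306 = 2.025 mg/L

2.0 mg/L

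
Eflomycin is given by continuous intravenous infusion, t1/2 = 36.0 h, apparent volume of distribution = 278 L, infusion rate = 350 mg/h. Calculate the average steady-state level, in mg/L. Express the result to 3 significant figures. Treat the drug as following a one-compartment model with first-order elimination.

65.4 mg/L

k = ln2 / t½ = 0.693147 / 36.0 = 0.01925 h⁻¹
CL = k × Vd = 0.01925 × 278 = 5.352 L/h
At steady state Css = R₀ / CL = 350 / 5.352 = 65.40 mg/L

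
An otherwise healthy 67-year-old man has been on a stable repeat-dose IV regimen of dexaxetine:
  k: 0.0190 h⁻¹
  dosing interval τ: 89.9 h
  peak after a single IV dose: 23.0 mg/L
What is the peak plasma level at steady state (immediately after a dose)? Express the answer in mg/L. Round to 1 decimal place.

28.1 mg/L

e^(−kτ) = e^(−0.01900 × 89.9) = 0.1812
Accumulation ratio R = 1 / (1 − e^(−kτ)) = 1 / (1 − 0.1812) = 1.221
Steady-state peak = C₀ × R = 23.0 × 1.221 = 28.08 mg/L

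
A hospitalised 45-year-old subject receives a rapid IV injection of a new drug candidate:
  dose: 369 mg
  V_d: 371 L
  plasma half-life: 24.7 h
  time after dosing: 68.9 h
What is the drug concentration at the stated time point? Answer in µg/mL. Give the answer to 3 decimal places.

C₀ = Dose / Vd = 369.0 / 371 = 0.9946 mg/L
k = ln2 / t½ = 0.693147 / 24.7 = 0.02806 h⁻¹
C = C₀ · e^(−k·t) = 0.9946 × e^(−0.02806 × 68.9)
  = 0.9946 × 0.1447 = 0.1439 mg/L
(0.1439 mg/L = 0.1439 µg/mL)

0.144 µg/mL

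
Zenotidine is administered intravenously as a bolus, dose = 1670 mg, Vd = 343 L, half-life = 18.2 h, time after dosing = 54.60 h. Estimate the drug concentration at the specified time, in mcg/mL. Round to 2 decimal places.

0.61 mcg/mL

C₀ = Dose / Vd = 1670 / 343 = 4.869 mg/L
k = ln2 / t½ = 0.693147 / 18.2 = 0.03809 h⁻¹
t / t½ = 54.60 / 18.2 = 3 half-lives
C = C₀ × (1/2)^3 = 4.869 × 0.1250 = 0.6086 mg/L
(0.6086 mg/L = 0.6086 mcg/mL)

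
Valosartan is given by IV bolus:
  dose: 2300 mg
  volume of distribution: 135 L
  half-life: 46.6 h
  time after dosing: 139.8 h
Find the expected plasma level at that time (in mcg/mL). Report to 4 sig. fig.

C₀ = Dose / Vd = 2300 / 135 = 17.04 mg/L
k = ln2 / t½ = 0.693147 / 46.6 = 0.01487 h⁻¹
t / t½ = 139.8 / 46.6 = 3 half-lives
C = C₀ × (1/2)^3 = 17.04 × 0.1250 = 2.130 mg/L
(2.130 mg/L = 2.130 mcg/mL)

2.130 mcg/mL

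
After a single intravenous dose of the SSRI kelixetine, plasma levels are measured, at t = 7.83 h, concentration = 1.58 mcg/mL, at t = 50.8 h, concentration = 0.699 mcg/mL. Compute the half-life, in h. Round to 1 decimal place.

36.5 h

k = ln(C₁/C₂) / (t₂ − t₁) = ln(1.58/0.699) / (50.8 − 7.83)
  = 0.8155 / 42.97 = 0.01898 h⁻¹
t½ = ln2 / k = 0.693147 / 0.01898 = 36.52 h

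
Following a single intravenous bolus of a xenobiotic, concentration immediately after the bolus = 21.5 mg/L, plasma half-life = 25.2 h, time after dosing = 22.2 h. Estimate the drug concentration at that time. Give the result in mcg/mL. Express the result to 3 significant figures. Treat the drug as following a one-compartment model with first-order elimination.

11.7 mcg/mL

k = ln2 / t½ = 0.693147 / 25.2 = 0.02751 h⁻¹
C = C₀ · e^(−k·t) = 21.50 × e^(−0.02751 × 22.2)
  = 21.50 × 0.5430 = 11.67 mg/L
(11.67 mg/L = 11.67 mcg/mL)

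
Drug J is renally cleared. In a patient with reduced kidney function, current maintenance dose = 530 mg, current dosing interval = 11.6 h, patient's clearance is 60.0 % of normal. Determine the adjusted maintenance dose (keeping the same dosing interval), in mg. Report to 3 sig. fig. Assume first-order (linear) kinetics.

318 mg

To keep the same average steady-state level, dosing rate must scale with clearance.
CL ratio = 60.0 / 100 = 0.6000
New dose (same interval) = 530 × 0.6000 = 318.0 mg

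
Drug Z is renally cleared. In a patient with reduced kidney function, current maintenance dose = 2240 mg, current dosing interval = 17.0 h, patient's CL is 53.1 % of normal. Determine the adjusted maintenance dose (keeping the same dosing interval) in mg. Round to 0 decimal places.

To keep the same average steady-state level, dosing rate must scale with clearance.
CL ratio = 53.1 / 100 = 0.5310
New dose (same interval) = 2240 × 0.5310 = 1189 mg

1189 mg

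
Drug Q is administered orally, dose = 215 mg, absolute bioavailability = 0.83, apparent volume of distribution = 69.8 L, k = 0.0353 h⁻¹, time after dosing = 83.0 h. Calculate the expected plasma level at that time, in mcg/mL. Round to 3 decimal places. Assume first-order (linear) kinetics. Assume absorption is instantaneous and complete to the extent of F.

0.137 mcg/mL

Amount reaching circulation = F × Dose = 0.83 × 215.0 = 178.5 mg
C₀ = F·Dose / Vd = 178.5 / 69.8 = 2.557 mg/L
C = C₀ · e^(−k·t) = 2.557 × e^(−0.03530 × 83.0)
  = 2.557 × 0.05340 = 0.1365 mg/L
(0.1365 mg/L = 0.1365 mcg/mL)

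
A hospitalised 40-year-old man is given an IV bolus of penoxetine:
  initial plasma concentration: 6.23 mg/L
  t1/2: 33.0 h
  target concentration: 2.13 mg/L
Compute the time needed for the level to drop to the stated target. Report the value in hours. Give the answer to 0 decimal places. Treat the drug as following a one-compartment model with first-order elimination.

51 h

k = ln2 / t½ = 0.693147 / 33.0 = 0.02100 h⁻¹
t = ln(C₀ / C) / k = ln(6.230 / 2.13) / 0.02100
  = ln(2.925) / 0.02100 = 1.073 / 0.02100 = 51.10 h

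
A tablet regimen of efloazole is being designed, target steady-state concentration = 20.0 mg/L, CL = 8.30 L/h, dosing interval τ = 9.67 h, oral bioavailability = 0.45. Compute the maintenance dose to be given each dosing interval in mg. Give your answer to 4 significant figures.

At steady state, F × (Dose/τ) = Css × CL.
Dose = Css × CL × τ / F = 20.0 × 8.300 × 9.67 / 0.45 = 3567 mg

3567 mg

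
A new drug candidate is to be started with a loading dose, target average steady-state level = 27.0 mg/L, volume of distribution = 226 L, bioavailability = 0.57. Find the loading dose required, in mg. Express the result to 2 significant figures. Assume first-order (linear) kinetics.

11000 mg

LD = Css × Vd / F = 27.0 × 226 / 0.57 = 10710 mg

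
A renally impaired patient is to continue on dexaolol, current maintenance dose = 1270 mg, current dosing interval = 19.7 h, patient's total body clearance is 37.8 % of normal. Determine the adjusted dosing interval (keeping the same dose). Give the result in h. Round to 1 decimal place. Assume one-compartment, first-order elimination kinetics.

To keep the same average steady-state level, dosing rate must scale with clearance.
CL ratio = 37.8 / 100 = 0.3780
New interval (same dose) = 19.7 / 0.3780 = 52.12 h

52.1 h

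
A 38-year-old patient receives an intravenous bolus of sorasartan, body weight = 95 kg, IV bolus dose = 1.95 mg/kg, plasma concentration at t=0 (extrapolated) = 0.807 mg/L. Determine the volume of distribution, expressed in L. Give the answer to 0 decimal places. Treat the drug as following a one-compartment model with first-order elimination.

Dose = 1.95 × 95 = 185.3 mg
Vd = Dose / C₀ = 185.3 / 0.807 = 229.6 L

230 L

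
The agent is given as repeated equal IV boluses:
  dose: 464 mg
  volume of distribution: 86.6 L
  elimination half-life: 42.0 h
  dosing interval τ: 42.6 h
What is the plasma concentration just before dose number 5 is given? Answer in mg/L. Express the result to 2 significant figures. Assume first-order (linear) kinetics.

4.9 mg/L

C₀ per dose = Dose / Vd = 464 / 86.6 = 5.358 mg/L
k = ln2 / t½ = 0.693147 / 42.0 = 0.01650 h⁻¹
Fraction remaining after one interval: r = e^(−kτ) = e^(−0.01650 × 42.6) = 0.4951
Before dose 5, 4 doses have been given (aged 1τ, 2τ, 3τ, 4τ).
C_trough = C₀ × (r + r² + … + r^4) = C₀ × r(1−r^4)/(1−r)
        = 5.358 × 0.4951 × (1 − 0.06009) / (1 − 0.4951) = 4.938 mg/L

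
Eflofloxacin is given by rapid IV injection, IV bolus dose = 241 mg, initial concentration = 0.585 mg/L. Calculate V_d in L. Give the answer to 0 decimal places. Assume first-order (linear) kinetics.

412 L

Vd = Dose / C₀ = 241.0 / 0.585 = 412.0 L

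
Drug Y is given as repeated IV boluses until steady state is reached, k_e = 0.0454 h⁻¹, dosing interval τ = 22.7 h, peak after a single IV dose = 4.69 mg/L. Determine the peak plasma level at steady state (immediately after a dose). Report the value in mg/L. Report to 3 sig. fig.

e^(−kτ) = e^(−0.04540 × 22.7) = 0.3568
Accumulation ratio R = 1 / (1 − e^(−kτ)) = 1 / (1 − 0.3568) = 1.555
Steady-state peak = C₀ × R = 4.69 × 1.555 = 7.293 mg/L

7.29 mg/L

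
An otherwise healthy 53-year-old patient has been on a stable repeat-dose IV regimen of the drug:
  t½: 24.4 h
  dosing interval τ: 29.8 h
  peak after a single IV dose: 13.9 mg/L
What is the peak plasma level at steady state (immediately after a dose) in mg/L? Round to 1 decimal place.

24.3 mg/L

k = ln2 / t½ = 0.693147 / 24.4 = 0.02841 h⁻¹
e^(−kτ) = e^(−0.02841 × 29.8) = 0.4289
Accumulation ratio R = 1 / (1 − e^(−kτ)) = 1 / (1 − 0.4289) = 1.751
Steady-state peak = C₀ × R = 13.9 × 1.751 = 24.34 mg/L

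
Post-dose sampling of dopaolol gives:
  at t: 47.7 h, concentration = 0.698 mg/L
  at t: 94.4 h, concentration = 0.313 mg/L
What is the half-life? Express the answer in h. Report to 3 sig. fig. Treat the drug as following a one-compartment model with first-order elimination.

40.4 h

k = ln(C₁/C₂) / (t₂ − t₁) = ln(0.698/0.313) / (94.4 − 47.7)
  = 0.8020 / 46.70 = 0.01717 h⁻¹
t½ = ln2 / k = 0.693147 / 0.01717 = 40.37 h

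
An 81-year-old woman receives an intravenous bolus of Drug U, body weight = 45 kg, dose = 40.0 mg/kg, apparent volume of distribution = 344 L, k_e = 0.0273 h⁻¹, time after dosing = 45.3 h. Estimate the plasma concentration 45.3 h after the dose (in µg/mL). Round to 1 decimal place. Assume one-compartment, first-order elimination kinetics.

Total dose = 40.0 × 45 = 1800 mg
C₀ = Dose / Vd = 1800 / 344 = 5.233 mg/L
C = C₀ · e^(−k·t) = 5.233 × e^(−0.02730 × 45.3)
  = 5.233 × 0.2903 = 1.519 mg/L
(1.519 mg/L = 1.519 µg/mL)

1.5 µg/mL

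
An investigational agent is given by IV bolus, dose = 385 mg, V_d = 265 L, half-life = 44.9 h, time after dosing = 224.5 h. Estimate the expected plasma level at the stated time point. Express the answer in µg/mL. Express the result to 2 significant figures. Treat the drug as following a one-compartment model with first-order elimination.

0.045 µg/mL

C₀ = Dose / Vd = 385.0 / 265 = 1.453 mg/L
k = ln2 / t½ = 0.693147 / 44.9 = 0.01544 h⁻¹
t / t½ = 224.5 / 44.9 = 5 half-lives
C = C₀ × (1/2)^5 = 1.453 × 0.03125 = 0.04541 mg/L
(0.04541 mg/L = 0.04541 µg/mL)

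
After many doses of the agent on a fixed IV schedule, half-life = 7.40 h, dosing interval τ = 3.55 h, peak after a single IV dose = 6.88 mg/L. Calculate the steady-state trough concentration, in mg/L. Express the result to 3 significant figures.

17.4 mg/L

k = ln2 / t½ = 0.693147 / 7.40 = 0.09367 h⁻¹
e^(−kτ) = e^(−0.09367 × 3.55) = 0.7171
Accumulation ratio R = 1 / (1 − e^(−kτ)) = 1 / (1 − 0.7171) = 3.535
Steady-state trough = C₀ × R × e^(−kτ) = 6.88 × 3.535 × 0.7171 = 17.44 mg/L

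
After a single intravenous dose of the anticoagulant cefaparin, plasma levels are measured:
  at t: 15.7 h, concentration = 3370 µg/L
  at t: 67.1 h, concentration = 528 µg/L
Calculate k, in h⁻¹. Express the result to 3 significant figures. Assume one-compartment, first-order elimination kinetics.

k = ln(C₁/C₂) / (t₂ − t₁) = ln(3370/528) / (67.1 − 15.7)
  = 1.854 / 51.40 = 0.03607 h⁻¹

0.0361 h⁻¹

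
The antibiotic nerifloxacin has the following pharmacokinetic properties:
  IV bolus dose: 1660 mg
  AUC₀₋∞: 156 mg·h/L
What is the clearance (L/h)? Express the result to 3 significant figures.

10.6 L/h

CL = Dose / AUC = 1660 / 156 = 10.64 L/h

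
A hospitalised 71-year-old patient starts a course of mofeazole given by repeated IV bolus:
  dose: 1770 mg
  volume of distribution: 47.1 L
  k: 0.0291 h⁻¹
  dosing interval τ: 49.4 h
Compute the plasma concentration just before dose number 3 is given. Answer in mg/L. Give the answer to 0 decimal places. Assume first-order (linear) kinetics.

C₀ per dose = Dose / Vd = 1770 / 47.1 = 37.58 mg/L
Fraction remaining after one interval: r = e^(−kτ) = e^(−0.02910 × 49.4) = 0.2375
Before dose 3, 2 doses have been given (aged 1τ, 2τ).
C_trough = C₀ × (r + r²) = 37.58 × (0.2375 + 0.05641) = 11.05 mg/L

11 mg/L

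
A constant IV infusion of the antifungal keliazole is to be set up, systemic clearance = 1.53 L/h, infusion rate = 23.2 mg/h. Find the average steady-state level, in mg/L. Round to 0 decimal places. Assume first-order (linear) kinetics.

15 mg/L

At steady state Css = R₀ / CL = 23.2 / 1.530 = 15.16 mg/L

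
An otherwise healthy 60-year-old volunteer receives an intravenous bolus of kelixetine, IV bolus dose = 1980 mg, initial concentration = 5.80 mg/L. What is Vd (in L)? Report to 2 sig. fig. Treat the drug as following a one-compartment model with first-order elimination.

Vd = Dose / C₀ = 1980 / 5.80 = 341.4 L

340 L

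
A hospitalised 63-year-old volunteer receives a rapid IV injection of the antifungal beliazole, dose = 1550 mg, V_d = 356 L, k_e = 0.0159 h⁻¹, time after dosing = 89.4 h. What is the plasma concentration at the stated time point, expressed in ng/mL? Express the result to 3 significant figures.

1050 ng/mL

C₀ = Dose / Vd = 1550 / 356 = 4.354 mg/L
C = C₀ · e^(−k·t) = 4.354 × e^(−0.01590 × 89.4)
  = 4.354 × 0.2414 = 1.051 mg/L
Convert: 1.051 mg/L × 1000 = 1051 ng/mL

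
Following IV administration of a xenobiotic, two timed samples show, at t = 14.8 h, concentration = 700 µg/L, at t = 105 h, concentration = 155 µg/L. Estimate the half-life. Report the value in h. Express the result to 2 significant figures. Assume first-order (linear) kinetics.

41 h

k = ln(C₁/C₂) / (t₂ − t₁) = ln(700/155) / (105 − 14.8)
  = 1.508 / 90.20 = 0.01672 h⁻¹
t½ = ln2 / k = 0.693147 / 0.01672 = 41.46 h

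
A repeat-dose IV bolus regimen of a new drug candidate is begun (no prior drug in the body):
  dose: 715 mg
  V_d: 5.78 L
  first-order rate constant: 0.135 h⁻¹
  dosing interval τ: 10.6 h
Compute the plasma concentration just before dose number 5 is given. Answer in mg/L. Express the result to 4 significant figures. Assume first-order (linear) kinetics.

38.74 mg/L

C₀ per dose = Dose / Vd = 715 / 5.78 = 123.7 mg/L
Fraction remaining after one interval: r = e^(−kτ) = e^(−0.1350 × 10.6) = 0.2391
Before dose 5, 4 doses have been given (aged 1τ, 2τ, 3τ, 4τ).
C_trough = C₀ × (r + r² + … + r^4) = C₀ × r(1−r^4)/(1−r)
        = 123.7 × 0.2391 × (1 − 0.003268) / (1 − 0.2391) = 38.74 mg/L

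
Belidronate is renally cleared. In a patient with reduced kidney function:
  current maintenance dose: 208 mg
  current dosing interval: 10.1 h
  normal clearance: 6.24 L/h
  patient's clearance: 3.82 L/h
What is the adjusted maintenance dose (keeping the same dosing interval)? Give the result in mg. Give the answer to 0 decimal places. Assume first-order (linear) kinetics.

127 mg

To keep the same average steady-state level, dosing rate must scale with clearance.
CL ratio = 3.82 / 6.24 = 0.6122
New dose (same interval) = 208 × 0.6122 = 127.3 mg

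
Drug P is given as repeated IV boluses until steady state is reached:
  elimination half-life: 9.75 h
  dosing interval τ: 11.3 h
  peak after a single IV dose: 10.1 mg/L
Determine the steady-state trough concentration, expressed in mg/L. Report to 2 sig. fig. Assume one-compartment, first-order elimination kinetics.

8.2 mg/L

k = ln2 / t½ = 0.693147 / 9.75 = 0.07109 h⁻¹
e^(−kτ) = e^(−0.07109 × 11.3) = 0.4478
Accumulation ratio R = 1 / (1 − e^(−kτ)) = 1 / (1 − 0.4478) = 1.811
Steady-state trough = C₀ × R × e^(−kτ) = 10.1 × 1.811 × 0.4478 = 8.191 mg/L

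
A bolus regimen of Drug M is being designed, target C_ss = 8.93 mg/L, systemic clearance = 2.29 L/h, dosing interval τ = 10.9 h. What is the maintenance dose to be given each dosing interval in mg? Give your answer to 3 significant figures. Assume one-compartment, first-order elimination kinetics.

223 mg

At steady state, Dose/τ = Css × CL.
Dose = Css × CL × τ = 8.93 × 2.290 × 10.9 = 222.9 mg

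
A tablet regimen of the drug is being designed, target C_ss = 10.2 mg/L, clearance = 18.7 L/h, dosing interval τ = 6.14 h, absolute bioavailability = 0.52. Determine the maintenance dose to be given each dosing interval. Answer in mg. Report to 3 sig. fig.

2250 mg

At steady state, F × (Dose/τ) = Css × CL.
Dose = Css × CL × τ / F = 10.2 × 18.70 × 6.14 / 0.52 = 2252 mg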